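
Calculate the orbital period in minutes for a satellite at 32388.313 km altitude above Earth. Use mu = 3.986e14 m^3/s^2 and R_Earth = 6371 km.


r = 38759.3130 km = 3.8759313e+07 m
T = 2*pi*sqrt(r^3/mu) = 2*pi*sqrt(5.8227509e+22 / 3.986e14)
T = 75940.8279 s = 1265.6805 min

1265.6805 minutes


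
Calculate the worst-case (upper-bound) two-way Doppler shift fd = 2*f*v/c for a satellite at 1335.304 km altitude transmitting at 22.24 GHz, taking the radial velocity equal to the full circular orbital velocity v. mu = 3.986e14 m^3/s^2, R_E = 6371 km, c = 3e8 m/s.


r = 7.706304e+06 m
v = sqrt(mu/r) = 7191.9321 m/s (worst-case radial velocity)
f = 22.24 GHz = 2.224e+10 Hz
fd = 2*f*v/c = 2*2.224e+10*7191.9321/3.0e+08
fd = 1.0663238e+06 Hz

1.0663e+06 Hz


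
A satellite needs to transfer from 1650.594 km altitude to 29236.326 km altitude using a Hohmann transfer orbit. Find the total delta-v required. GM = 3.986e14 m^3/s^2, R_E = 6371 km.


r1 = 8021.5940 km = 8.021594e+06 m
r2 = 35607.3260 km = 3.5607326e+07 m
dv1 = sqrt(mu/r1)*(sqrt(2*r2/(r1+r2)) - 1) = 1956.9038 m/s
dv2 = sqrt(mu/r2)*(1 - sqrt(2*r1/(r1+r2))) = 1316.9089 m/s
total dv = |dv1| + |dv2| = 1956.9038 + 1316.9089 = 3273.8127 m/s = 3.2738 km/s

3.2738 km/s


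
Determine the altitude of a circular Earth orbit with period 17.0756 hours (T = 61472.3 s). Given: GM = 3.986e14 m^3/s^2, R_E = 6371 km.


T = 61472.3 s
r = (mu*T^2/(4*pi^2))^(1/3) = (3.986e14 * 61472.3^2 / (4*pi^2))^(1/3)
r = 3.3665016e+07 m = 33665.0162 km
alt = r - R_E = 33665.0162 - 6371 = 27294.0162 km

27294.0162 km


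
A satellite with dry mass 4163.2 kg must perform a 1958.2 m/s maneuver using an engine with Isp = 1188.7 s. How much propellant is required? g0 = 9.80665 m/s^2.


ve = Isp * g0 = 1188.7 * 9.80665 = 11657.164855 m/s
mass ratio = exp(dv/ve) = exp(1958.2/11657.164855) = 1.18291594
m_prop = m_dry * (mr - 1) = 4163.2 * (1.18291594 - 1)
m_prop = 761.5156 kg

761.5156 kg


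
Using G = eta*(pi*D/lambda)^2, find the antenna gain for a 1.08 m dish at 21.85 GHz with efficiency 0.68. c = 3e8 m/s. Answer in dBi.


lambda = c/f = 3e8 / 2.185e+10 = 0.01372998 m
G = eta*(pi*D/lambda)^2 = 0.68*(pi*1.08/0.01372998)^2
G = 41525.6599 (linear)
G = 10*log10(41525.6599) = 46.1832 dBi

46.1832 dBi


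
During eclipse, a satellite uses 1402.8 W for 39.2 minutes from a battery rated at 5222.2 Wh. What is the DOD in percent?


E_used = P * t / 60 = 1402.8 * 39.2 / 60 = 916.4960 Wh
DOD = E_used / E_total * 100 = 916.4960 / 5222.2 * 100
DOD = 17.5500 %

17.5500 %


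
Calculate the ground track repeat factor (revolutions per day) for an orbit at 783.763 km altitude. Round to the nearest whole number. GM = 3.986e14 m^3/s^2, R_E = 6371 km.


r = 7.154763e+06 m
T = 2*pi*sqrt(r^3/mu) = 6022.8785 s = 100.3813 min
revs/day = 1440 / 100.3813 = 14.3453
Rounded: 14 revolutions per day

14 revolutions per day


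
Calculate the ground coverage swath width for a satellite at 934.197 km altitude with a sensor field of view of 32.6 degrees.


FOV = 32.6 deg = 0.5689773 rad
swath = 2 * alt * tan(FOV/2) = 2 * 934.197 * tan(0.2844887)
swath = 2 * 934.197 * 0.2924205
swath = 546.3566 km

546.3566 km


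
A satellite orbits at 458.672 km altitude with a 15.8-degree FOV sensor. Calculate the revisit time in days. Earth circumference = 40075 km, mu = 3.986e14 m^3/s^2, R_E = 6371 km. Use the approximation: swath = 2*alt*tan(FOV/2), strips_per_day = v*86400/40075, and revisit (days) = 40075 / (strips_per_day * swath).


swath = 2*458.672*tan(0.137881) = 127.2920 km
v = sqrt(mu/r) = 7639.5666 m/s = 7.6396 km/s
strips/day = v*86400/40075 = 7.6396*86400/40075 = 16.4706
coverage/day = strips * swath = 16.4706 * 127.2920 = 2096.5733 km
revisit = 40075 / 2096.5733 = 19.1145 days

19.1145 days


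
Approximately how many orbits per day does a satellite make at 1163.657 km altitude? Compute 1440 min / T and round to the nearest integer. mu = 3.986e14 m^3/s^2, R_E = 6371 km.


r = 7.534657e+06 m
T = 2*pi*sqrt(r^3/mu) = 6508.8828 s = 108.4814 min
revs/day = 1440 / 108.4814 = 13.2742
Rounded: 13 revolutions per day

13 revolutions per day


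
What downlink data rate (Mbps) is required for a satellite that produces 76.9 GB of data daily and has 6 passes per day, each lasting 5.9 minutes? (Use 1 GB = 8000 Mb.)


total contact time = 6 * 5.9 * 60 = 2124.0000 s
data = 76.9 GB = 615200.0000 Mb
rate = 615200.0000 / 2124.0000 = 289.6422 Mbps

289.6422 Mbps


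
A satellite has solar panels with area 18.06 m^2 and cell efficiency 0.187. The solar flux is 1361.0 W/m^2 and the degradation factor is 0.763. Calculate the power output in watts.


P = area * eta * S * degradation
P = 18.06 * 0.187 * 1361.0 * 0.763
P = 3507.0505 W

3507.0505 W


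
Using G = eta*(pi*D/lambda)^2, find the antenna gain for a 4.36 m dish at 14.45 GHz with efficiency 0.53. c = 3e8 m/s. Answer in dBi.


lambda = c/f = 3e8 / 1.445e+10 = 0.02076125 m
G = eta*(pi*D/lambda)^2 = 0.53*(pi*4.36/0.02076125)^2
G = 230696.9104 (linear)
G = 10*log10(230696.9104) = 53.6304 dBi

53.6304 dBi


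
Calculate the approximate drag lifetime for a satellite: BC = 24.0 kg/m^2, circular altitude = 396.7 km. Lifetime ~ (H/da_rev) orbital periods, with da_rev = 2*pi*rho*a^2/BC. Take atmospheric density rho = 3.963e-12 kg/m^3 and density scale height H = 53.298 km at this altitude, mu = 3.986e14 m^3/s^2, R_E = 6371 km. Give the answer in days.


a = R_E + alt = 6767.7000 km = 6.7677e+06 m
da_rev = 2*pi*rho*a^2/BC = 2*pi*3.963e-12*(6.7677e+06)^2/24.0 = 47.519832 m per revolution
N = H/da_rev = 53298.0000 m / 47.519832 m = 1121.5949 revolutions
P = 2*pi*sqrt(a^3/mu) = 5540.8050 s
lifetime = N*P = 1121.5949 * 5540.8050 = 6.2145385e+06 s = 71.9275 days

71.9275 days


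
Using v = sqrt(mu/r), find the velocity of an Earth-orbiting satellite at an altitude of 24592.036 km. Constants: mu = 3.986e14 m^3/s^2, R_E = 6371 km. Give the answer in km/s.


r = R_E + alt = 6371.0 + 24592.036 = 30963.0360 km = 3.0963036e+07 m
v = sqrt(mu/r) = sqrt(3.986e14 / 3.0963036e+07) = 3587.9541 m/s = 3.5880 km/s

3.5880 km/s


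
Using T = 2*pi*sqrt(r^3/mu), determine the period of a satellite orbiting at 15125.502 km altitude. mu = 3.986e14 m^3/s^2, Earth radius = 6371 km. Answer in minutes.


r = 21496.5020 km = 2.1496502e+07 m
T = 2*pi*sqrt(r^3/mu) = 2*pi*sqrt(9.9335249e+21 / 3.986e14)
T = 31366.2727 s = 522.7712 min

522.7712 minutes


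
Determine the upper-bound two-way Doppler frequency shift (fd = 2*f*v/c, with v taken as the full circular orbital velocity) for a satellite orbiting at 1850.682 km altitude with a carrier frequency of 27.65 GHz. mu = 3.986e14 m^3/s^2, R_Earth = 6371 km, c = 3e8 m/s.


r = 8.221682e+06 m
v = sqrt(mu/r) = 6962.8704 m/s (worst-case radial velocity)
f = 27.65 GHz = 2.765e+10 Hz
fd = 2*f*v/c = 2*2.765e+10*6962.8704/3.0e+08
fd = 1.2834891e+06 Hz

1.2835e+06 Hz


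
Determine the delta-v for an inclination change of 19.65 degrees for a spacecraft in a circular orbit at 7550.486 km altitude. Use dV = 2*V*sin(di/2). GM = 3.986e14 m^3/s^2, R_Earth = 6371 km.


r = 13921.4860 km = 1.3921486e+07 m
V = sqrt(mu/r) = 5350.8879 m/s
di = 19.65 deg = 0.3429572 rad
dV = 2*V*sin(di/2) = 2*5350.8879*sin(0.1714786)
dV = 1826.1451 m/s = 1.8261 km/s

1.8261 km/s


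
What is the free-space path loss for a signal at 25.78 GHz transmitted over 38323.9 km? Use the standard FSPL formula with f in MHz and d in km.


f = 25.78 GHz = 25780.0000 MHz
d = 38323.9 km
FSPL = 32.44 + 20*log10(25780.0000) + 20*log10(38323.9)
FSPL = 32.44 + 88.2257 + 91.6694
FSPL = 212.3351 dB

212.3351 dB


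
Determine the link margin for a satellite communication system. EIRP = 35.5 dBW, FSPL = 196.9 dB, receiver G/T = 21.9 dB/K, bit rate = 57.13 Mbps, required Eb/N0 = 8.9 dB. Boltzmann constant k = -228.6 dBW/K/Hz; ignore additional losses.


C/N0 = EIRP - FSPL + G/T - k = 35.5 - 196.9 + 21.9 - (-228.6)
C/N0 = 89.1000 dB-Hz
R_b = 57.13 Mbps = 5.713e+07 bps -> 10*log10(R_b) = 77.5686 dB-Hz
Eb/N0 = C/N0 - 10*log10(R_b) = 89.1000 - 77.5686 = 11.5314 dB
Margin = Eb/N0 - Eb/N0_req = 11.5314 - 8.9 = 2.6314 dB (link closes)

2.6314 dB


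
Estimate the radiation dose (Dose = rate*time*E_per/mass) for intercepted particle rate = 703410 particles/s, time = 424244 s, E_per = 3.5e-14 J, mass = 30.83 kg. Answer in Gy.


Total energy deposited = rate * time * E_per
  = 703410 * 424244 * 3.5e-14 = 0.01044461 J
Dose = E_total / mass = 0.01044461 / 30.83
Dose = 3.3878078e-04 Gy

3.3878e-04 Gy


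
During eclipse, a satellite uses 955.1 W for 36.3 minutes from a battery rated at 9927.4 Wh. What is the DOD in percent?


E_used = P * t / 60 = 955.1 * 36.3 / 60 = 577.8355 Wh
DOD = E_used / E_total * 100 = 577.8355 / 9927.4 * 100
DOD = 5.8206 %

5.8206 %


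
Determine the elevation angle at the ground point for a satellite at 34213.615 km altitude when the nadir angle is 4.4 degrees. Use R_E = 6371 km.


r = R_E + alt = 40584.6150 km
Law of sines in the satellite / Earth-center / ground-point triangle:
  sin(nadir)/R_E = sin(90 + el)/r  =>  cos(el) = (r/R_E)*sin(nadir)
cos(el) = (40584.6150 / 6371.0000) * sin(4.4 deg) = 0.4887164
el = arccos(0.4887164) = 60.7438 deg
(Earth-central angle = 90 - nadir - el = 24.8562 deg)

60.7438 degrees


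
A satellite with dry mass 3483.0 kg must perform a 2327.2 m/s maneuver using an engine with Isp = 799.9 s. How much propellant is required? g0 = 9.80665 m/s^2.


ve = Isp * g0 = 799.9 * 9.80665 = 7844.339335 m/s
mass ratio = exp(dv/ve) = exp(2327.2/7844.339335) = 1.34537466
m_prop = m_dry * (mr - 1) = 3483.0 * (1.34537466 - 1)
m_prop = 1202.9399 kg

1202.9399 kg


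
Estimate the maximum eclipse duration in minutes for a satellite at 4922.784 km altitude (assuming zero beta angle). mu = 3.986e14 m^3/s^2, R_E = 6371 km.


r = 11293.7840 km
T = 199.0761 min
Eclipse fraction = arcsin(R_E/r)/pi = arcsin(6371.0000/11293.7840)/pi
= arcsin(0.5641156)/pi = 0.1907828
Eclipse duration = 0.1907828 * 199.0761 = 37.9803 min

37.9803 minutes


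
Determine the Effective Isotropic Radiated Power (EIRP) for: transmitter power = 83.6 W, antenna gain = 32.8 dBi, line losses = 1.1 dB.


Pt = 83.6 W = 19.2221 dBW
EIRP = Pt_dBW + Gt - losses = 19.2221 + 32.8 - 1.1 = 50.9221 dBW

50.9221 dBW


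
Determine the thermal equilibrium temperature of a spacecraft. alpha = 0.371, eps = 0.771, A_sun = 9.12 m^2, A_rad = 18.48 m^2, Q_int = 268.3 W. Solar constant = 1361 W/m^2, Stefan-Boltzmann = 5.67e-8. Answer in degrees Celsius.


Numerator = alpha*S*A_sun + Q_int = 0.371*1361*9.12 + 268.3 = 4873.2707 W
Denominator = eps*sigma*A_rad = 0.771*5.67e-8*18.48 = 8.0786614e-07 W/K^4
T^4 = 6.032275e+09 K^4
T = 278.6893 K = 5.5393 C

5.5393 degrees Celsius


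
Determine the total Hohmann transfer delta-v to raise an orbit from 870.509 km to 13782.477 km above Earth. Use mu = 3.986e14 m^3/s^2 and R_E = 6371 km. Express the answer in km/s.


r1 = 7241.5090 km = 7.241509e+06 m
r2 = 20153.4770 km = 2.0153477e+07 m
dv1 = sqrt(mu/r1)*(sqrt(2*r2/(r1+r2)) - 1) = 1580.1472 m/s
dv2 = sqrt(mu/r2)*(1 - sqrt(2*r1/(r1+r2))) = 1213.6615 m/s
total dv = |dv1| + |dv2| = 1580.1472 + 1213.6615 = 2793.8087 m/s = 2.7938 km/s

2.7938 km/s


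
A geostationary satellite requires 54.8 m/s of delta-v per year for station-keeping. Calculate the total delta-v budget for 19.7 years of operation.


dV = rate * years = 54.8 * 19.7
dV = 1079.5600 m/s

1079.5600 m/s


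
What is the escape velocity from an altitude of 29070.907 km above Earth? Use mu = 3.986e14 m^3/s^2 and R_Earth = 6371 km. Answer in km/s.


r = 6371.0 + 29070.907 = 35441.9070 km = 3.5441907e+07 m
v_esc = sqrt(2*mu/r) = sqrt(2*3.986e14 / 3.5441907e+07)
v_esc = 4742.6940 m/s = 4.7427 km/s

4.7427 km/s


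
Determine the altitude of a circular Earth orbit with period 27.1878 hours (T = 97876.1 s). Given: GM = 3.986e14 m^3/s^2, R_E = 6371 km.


T = 97876.1 s
r = (mu*T^2/(4*pi^2))^(1/3) = (3.986e14 * 97876.1^2 / (4*pi^2))^(1/3)
r = 4.590327e+07 m = 45903.2699 km
alt = r - R_E = 45903.2699 - 6371 = 39532.2699 km

39532.2699 km


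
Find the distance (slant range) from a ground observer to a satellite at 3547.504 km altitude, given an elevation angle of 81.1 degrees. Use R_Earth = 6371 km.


h = 3547.504 km, el = 81.1 deg
d = -R_E*sin(el) + sqrt((R_E*sin(el))^2 + 2*R_E*h + h^2)
d = -6371.0000*sin(1.4155) + sqrt((6371.0000*0.9879599)^2 + 2*6371.0000*3547.504 + 3547.504^2)
d = 3575.1148 km

3575.1148 km


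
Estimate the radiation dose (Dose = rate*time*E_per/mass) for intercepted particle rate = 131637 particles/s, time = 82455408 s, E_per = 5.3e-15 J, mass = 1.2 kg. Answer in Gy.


Total energy deposited = rate * time * E_per
  = 131637 * 82455408 * 5.3e-15 = 0.05752717 J
Dose = E_total / mass = 0.05752717 / 1.2
Dose = 0.04793931 Gy

0.0479 Gy


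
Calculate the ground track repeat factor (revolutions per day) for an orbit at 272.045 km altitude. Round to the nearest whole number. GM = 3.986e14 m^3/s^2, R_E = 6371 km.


r = 6.643045e+06 m
T = 2*pi*sqrt(r^3/mu) = 5388.4271 s = 89.8071 min
revs/day = 1440 / 89.8071 = 16.0344
Rounded: 16 revolutions per day

16 revolutions per day


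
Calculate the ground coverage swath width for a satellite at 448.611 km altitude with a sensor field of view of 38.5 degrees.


FOV = 38.5 deg = 0.6719518 rad
swath = 2 * alt * tan(FOV/2) = 2 * 448.611 * tan(0.3359759)
swath = 2 * 448.611 * 0.3492156
swath = 313.3239 km

313.3239 km


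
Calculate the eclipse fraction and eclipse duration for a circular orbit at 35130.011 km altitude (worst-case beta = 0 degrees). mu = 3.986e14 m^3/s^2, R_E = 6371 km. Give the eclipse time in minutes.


r = 41501.0110 km
T = 1402.3228 min
Eclipse fraction = arcsin(R_E/r)/pi = arcsin(6371.0000/41501.0110)/pi
= arcsin(0.1535143)/pi = 0.04905913
Eclipse duration = 0.04905913 * 1402.3228 = 68.7967 min

68.7967 minutes


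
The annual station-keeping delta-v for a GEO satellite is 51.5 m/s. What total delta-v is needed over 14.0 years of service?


dV = rate * years = 51.5 * 14.0
dV = 721.0000 m/s

721.0000 m/s


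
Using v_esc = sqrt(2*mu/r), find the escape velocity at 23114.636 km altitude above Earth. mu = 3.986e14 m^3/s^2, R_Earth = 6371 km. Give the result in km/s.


r = 6371.0 + 23114.636 = 29485.6360 km = 2.9485636e+07 m
v_esc = sqrt(2*mu/r) = sqrt(2*3.986e14 / 2.9485636e+07)
v_esc = 5199.7013 m/s = 5.1997 km/s

5.1997 km/s


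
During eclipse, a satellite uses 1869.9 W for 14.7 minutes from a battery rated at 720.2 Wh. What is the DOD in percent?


E_used = P * t / 60 = 1869.9 * 14.7 / 60 = 458.1255 Wh
DOD = E_used / E_total * 100 = 458.1255 / 720.2 * 100
DOD = 63.6109 %

63.6109 %


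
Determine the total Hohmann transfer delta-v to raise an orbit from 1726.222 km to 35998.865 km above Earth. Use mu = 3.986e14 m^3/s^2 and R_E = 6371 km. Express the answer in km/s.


r1 = 8097.2220 km = 8.097222e+06 m
r2 = 42369.8650 km = 4.2369865e+07 m
dv1 = sqrt(mu/r1)*(sqrt(2*r2/(r1+r2)) - 1) = 2075.4158 m/s
dv2 = sqrt(mu/r2)*(1 - sqrt(2*r1/(r1+r2))) = 1329.7092 m/s
total dv = |dv1| + |dv2| = 2075.4158 + 1329.7092 = 3405.1250 m/s = 3.4051 km/s

3.4051 km/s


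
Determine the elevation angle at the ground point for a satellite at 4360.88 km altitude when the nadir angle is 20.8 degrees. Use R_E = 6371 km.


r = R_E + alt = 10731.8800 km
Law of sines in the satellite / Earth-center / ground-point triangle:
  sin(nadir)/R_E = sin(90 + el)/r  =>  cos(el) = (r/R_E)*sin(nadir)
cos(el) = (10731.8800 / 6371.0000) * sin(20.8 deg) = 0.5981738
el = arccos(0.5981738) = 53.2608 deg
(Earth-central angle = 90 - nadir - el = 15.9392 deg)

53.2608 degrees


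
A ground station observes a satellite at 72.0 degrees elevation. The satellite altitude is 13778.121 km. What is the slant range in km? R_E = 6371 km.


h = 13778.121 km, el = 72.0 deg
d = -R_E*sin(el) + sqrt((R_E*sin(el))^2 + 2*R_E*h + h^2)
d = -6371.0000*sin(1.2566) + sqrt((6371.0000*0.9510565)^2 + 2*6371.0000*13778.121 + 13778.121^2)
d = 13993.5273 km

13993.5273 km


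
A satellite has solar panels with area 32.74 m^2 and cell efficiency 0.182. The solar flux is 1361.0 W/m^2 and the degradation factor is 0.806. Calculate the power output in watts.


P = area * eta * S * degradation
P = 32.74 * 0.182 * 1361.0 * 0.806
P = 6536.4694 W

6536.4694 W


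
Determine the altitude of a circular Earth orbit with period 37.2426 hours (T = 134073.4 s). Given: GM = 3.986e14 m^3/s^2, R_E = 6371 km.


T = 134073.4 s
r = (mu*T^2/(4*pi^2))^(1/3) = (3.986e14 * 134073.4^2 / (4*pi^2))^(1/3)
r = 5.6617967e+07 m = 56617.9666 km
alt = r - R_E = 56617.9666 - 6371 = 50246.9666 km

50246.9666 km


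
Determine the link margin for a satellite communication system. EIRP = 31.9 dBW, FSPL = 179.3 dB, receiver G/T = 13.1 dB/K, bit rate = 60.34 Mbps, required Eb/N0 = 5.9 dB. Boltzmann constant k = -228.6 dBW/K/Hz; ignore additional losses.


C/N0 = EIRP - FSPL + G/T - k = 31.9 - 179.3 + 13.1 - (-228.6)
C/N0 = 94.3000 dB-Hz
R_b = 60.34 Mbps = 6.034e+07 bps -> 10*log10(R_b) = 77.8061 dB-Hz
Eb/N0 = C/N0 - 10*log10(R_b) = 94.3000 - 77.8061 = 16.4939 dB
Margin = Eb/N0 - Eb/N0_req = 16.4939 - 5.9 = 10.5939 dB (link closes)

10.5939 dB


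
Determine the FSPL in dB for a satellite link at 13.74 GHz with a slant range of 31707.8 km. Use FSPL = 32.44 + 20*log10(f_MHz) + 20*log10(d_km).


f = 13.74 GHz = 13740.0000 MHz
d = 31707.8 km
FSPL = 32.44 + 20*log10(13740.0000) + 20*log10(31707.8)
FSPL = 32.44 + 82.7597 + 90.0233
FSPL = 205.2231 dB

205.2231 dB


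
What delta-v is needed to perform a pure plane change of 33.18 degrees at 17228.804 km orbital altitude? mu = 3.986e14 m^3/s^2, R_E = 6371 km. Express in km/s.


r = 23599.8040 km = 2.3599804e+07 m
V = sqrt(mu/r) = 4109.7410 m/s
di = 33.18 deg = 0.5791002 rad
dV = 2*V*sin(di/2) = 2*4109.7410*sin(0.2895501)
dV = 2346.8356 m/s = 2.3468 km/s

2.3468 km/s


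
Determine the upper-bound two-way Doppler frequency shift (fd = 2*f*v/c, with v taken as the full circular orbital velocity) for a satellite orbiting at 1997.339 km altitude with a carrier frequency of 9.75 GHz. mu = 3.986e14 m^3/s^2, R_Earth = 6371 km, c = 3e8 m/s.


r = 8.368339e+06 m
v = sqrt(mu/r) = 6901.5878 m/s (worst-case radial velocity)
f = 9.75 GHz = 9.75e+09 Hz
fd = 2*f*v/c = 2*9.75e+09*6901.5878/3.0e+08
fd = 448603.2042 Hz

448603.2042 Hz


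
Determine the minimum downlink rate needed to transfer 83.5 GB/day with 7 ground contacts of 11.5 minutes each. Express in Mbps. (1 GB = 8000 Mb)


total contact time = 7 * 11.5 * 60 = 4830.0000 s
data = 83.5 GB = 668000.0000 Mb
rate = 668000.0000 / 4830.0000 = 138.3023 Mbps

138.3023 Mbps


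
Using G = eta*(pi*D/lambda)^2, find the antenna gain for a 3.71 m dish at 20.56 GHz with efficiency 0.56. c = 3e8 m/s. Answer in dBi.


lambda = c/f = 3e8 / 2.056e+10 = 0.01459144 m
G = eta*(pi*D/lambda)^2 = 0.56*(pi*3.71/0.01459144)^2
G = 357305.1721 (linear)
G = 10*log10(357305.1721) = 55.5304 dBi

55.5304 dBi


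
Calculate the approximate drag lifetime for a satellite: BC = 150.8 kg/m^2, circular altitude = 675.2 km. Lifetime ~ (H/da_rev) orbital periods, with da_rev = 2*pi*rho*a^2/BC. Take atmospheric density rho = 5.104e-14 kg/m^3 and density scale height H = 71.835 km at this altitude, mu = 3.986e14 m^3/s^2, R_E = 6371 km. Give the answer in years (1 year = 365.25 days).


a = R_E + alt = 7046.2000 km = 7.0462e+06 m
da_rev = 2*pi*rho*a^2/BC = 2*pi*5.104e-14*(7.0462e+06)^2/150.8 = 0.105584246 m per revolution
N = H/da_rev = 71835.0000 m / 0.105584246 m = 680357.1785 revolutions
P = 2*pi*sqrt(a^3/mu) = 5886.3173 s
lifetime = N*P = 680357.1785 * 5886.3173 = 4.0047982e+09 s = 46351.8315 days
years = 46351.8315 / 365.25 = 126.9044 years

126.9044 years


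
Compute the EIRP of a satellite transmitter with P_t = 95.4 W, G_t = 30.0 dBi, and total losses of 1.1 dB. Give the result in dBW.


Pt = 95.4 W = 19.7955 dBW
EIRP = Pt_dBW + Gt - losses = 19.7955 + 30.0 - 1.1 = 48.6955 dBW

48.6955 dBW


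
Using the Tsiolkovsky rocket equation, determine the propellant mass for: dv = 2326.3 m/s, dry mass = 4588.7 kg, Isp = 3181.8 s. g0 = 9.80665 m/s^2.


ve = Isp * g0 = 3181.8 * 9.80665 = 31202.798970 m/s
mass ratio = exp(dv/ve) = exp(2326.3/31202.798970) = 1.07740375
m_prop = m_dry * (mr - 1) = 4588.7 * (1.07740375 - 1)
m_prop = 355.1826 kg

355.1826 kg


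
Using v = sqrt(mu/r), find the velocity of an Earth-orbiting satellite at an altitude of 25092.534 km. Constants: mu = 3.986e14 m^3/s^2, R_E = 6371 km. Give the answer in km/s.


r = R_E + alt = 6371.0 + 25092.534 = 31463.5340 km = 3.1463534e+07 m
v = sqrt(mu/r) = sqrt(3.986e14 / 3.1463534e+07) = 3559.3025 m/s = 3.5593 km/s

3.5593 km/s


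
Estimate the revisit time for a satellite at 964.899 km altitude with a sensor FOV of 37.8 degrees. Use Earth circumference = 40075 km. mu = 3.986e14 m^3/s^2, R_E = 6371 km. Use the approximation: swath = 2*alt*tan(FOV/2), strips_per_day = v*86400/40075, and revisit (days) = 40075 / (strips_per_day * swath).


swath = 2*964.899*tan(0.3298672) = 660.7175 km
v = sqrt(mu/r) = 7371.2642 m/s = 7.3713 km/s
strips/day = v*86400/40075 = 7.3713*86400/40075 = 15.8921
coverage/day = strips * swath = 15.8921 * 660.7175 = 10500.2108 km
revisit = 40075 / 10500.2108 = 3.8166 days

3.8166 days


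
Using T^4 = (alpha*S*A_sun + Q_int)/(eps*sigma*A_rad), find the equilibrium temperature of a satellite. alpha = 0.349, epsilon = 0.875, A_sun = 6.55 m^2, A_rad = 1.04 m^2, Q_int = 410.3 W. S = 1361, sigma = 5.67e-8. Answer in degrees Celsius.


Numerator = alpha*S*A_sun + Q_int = 0.349*1361*6.55 + 410.3 = 3521.4779 W
Denominator = eps*sigma*A_rad = 0.875*5.67e-8*1.04 = 5.1597e-08 W/K^4
T^4 = 6.8249665e+10 K^4
T = 511.1227 K = 237.9727 C

237.9727 degrees Celsius


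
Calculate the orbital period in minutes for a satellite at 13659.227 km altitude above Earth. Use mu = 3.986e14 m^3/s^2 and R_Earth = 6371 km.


r = 20030.2270 km = 2.0030227e+07 m
T = 2*pi*sqrt(r^3/mu) = 2*pi*sqrt(8.0363272e+21 / 3.986e14)
T = 28212.3997 s = 470.2067 min

470.2067 minutes


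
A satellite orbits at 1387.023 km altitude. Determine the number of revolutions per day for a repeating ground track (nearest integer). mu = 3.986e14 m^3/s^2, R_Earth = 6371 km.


r = 7.758023e+06 m
T = 2*pi*sqrt(r^3/mu) = 6800.4526 s = 113.3409 min
revs/day = 1440 / 113.3409 = 12.7050
Rounded: 13 revolutions per day

13 revolutions per day


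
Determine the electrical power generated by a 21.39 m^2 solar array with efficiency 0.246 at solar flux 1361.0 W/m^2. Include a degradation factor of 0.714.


P = area * eta * S * degradation
P = 21.39 * 0.246 * 1361.0 * 0.714
P = 5113.3112 W

5113.3112 W


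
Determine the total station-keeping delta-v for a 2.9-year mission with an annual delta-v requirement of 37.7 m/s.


dV = rate * years = 37.7 * 2.9
dV = 109.3300 m/s

109.3300 m/s


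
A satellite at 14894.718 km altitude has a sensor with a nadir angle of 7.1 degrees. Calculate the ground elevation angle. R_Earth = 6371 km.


r = R_E + alt = 21265.7180 km
Law of sines in the satellite / Earth-center / ground-point triangle:
  sin(nadir)/R_E = sin(90 + el)/r  =>  cos(el) = (r/R_E)*sin(nadir)
cos(el) = (21265.7180 / 6371.0000) * sin(7.1 deg) = 0.4125685
el = arccos(0.4125685) = 65.6337 deg
(Earth-central angle = 90 - nadir - el = 17.2663 deg)

65.6337 degrees


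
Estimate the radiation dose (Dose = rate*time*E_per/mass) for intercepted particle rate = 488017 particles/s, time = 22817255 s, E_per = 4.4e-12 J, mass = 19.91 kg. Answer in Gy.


Total energy deposited = rate * time * E_per
  = 488017 * 22817255 * 4.4e-12 = 48.9949 J
Dose = E_total / mass = 48.9949 / 19.91
Dose = 2.4608 Gy

2.4608 Gy


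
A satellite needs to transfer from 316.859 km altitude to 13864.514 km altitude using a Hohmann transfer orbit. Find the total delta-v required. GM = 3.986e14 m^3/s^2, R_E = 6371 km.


r1 = 6687.8590 km = 6.687859e+06 m
r2 = 20235.5140 km = 2.0235514e+07 m
dv1 = sqrt(mu/r1)*(sqrt(2*r2/(r1+r2)) - 1) = 1745.1199 m/s
dv2 = sqrt(mu/r2)*(1 - sqrt(2*r1/(r1+r2))) = 1309.9696 m/s
total dv = |dv1| + |dv2| = 1745.1199 + 1309.9696 = 3055.0895 m/s = 3.0551 km/s

3.0551 km/s


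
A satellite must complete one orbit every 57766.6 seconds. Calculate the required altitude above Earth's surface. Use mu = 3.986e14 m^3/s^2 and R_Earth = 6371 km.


T = 57766.6 s
r = (mu*T^2/(4*pi^2))^(1/3) = (3.986e14 * 57766.6^2 / (4*pi^2))^(1/3)
r = 3.2298106e+07 m = 32298.1061 km
alt = r - R_E = 32298.1061 - 6371 = 25927.1061 km

25927.1061 km


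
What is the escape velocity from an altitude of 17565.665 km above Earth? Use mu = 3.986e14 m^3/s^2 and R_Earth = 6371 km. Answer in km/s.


r = 6371.0 + 17565.665 = 23936.6650 km = 2.3936665e+07 m
v_esc = sqrt(2*mu/r) = sqrt(2*3.986e14 / 2.3936665e+07)
v_esc = 5771.0100 m/s = 5.7710 km/s

5.7710 km/s


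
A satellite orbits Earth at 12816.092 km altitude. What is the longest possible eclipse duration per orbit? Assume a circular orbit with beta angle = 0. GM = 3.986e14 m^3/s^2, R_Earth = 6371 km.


r = 19187.0920 km
T = 440.8326 min
Eclipse fraction = arcsin(R_E/r)/pi = arcsin(6371.0000/19187.0920)/pi
= arcsin(0.3320461)/pi = 0.107739
Eclipse duration = 0.107739 * 440.8326 = 47.4949 min

47.4949 minutes


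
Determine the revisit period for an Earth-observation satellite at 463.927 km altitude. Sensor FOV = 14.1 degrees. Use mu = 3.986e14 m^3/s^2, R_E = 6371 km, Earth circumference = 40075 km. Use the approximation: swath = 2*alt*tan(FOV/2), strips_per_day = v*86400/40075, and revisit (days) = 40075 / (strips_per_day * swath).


swath = 2*463.927*tan(0.1230457) = 114.7481 km
v = sqrt(mu/r) = 7636.6293 m/s = 7.6366 km/s
strips/day = v*86400/40075 = 7.6366*86400/40075 = 16.4642
coverage/day = strips * swath = 16.4642 * 114.7481 = 1889.2420 km
revisit = 40075 / 1889.2420 = 21.2122 days

21.2122 days


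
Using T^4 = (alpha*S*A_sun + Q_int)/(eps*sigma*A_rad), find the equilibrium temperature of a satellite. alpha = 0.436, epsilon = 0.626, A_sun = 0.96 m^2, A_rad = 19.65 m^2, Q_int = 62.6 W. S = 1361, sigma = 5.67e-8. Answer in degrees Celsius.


Numerator = alpha*S*A_sun + Q_int = 0.436*1361*0.96 + 62.6 = 632.2602 W
Denominator = eps*sigma*A_rad = 0.626*5.67e-8*19.65 = 6.9746103e-07 W/K^4
T^4 = 9.0651683e+08 K^4
T = 173.5178 K = -99.6322 C

-99.6322 degrees Celsius


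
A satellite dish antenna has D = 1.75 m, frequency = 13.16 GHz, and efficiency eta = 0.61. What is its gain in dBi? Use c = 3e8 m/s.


lambda = c/f = 3e8 / 1.316e+10 = 0.02279635 m
G = eta*(pi*D/lambda)^2 = 0.61*(pi*1.75/0.02279635)^2
G = 35479.2922 (linear)
G = 10*log10(35479.2922) = 45.4997 dBi

45.4997 dBi


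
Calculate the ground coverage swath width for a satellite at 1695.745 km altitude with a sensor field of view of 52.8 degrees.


FOV = 52.8 deg = 0.9215338 rad
swath = 2 * alt * tan(FOV/2) = 2 * 1695.745 * tan(0.4607669)
swath = 2 * 1695.745 * 0.4964043
swath = 1683.5503 km

1683.5503 km


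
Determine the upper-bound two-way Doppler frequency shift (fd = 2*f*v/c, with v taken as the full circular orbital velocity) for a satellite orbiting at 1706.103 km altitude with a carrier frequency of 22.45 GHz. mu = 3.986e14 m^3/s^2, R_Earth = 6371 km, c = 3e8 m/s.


r = 8.077103e+06 m
v = sqrt(mu/r) = 7024.9112 m/s (worst-case radial velocity)
f = 22.45 GHz = 2.245e+10 Hz
fd = 2*f*v/c = 2*2.245e+10*7024.9112/3.0e+08
fd = 1.051395e+06 Hz

1.0514e+06 Hz


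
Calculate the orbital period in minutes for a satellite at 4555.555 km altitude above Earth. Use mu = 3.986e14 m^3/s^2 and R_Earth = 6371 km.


r = 10926.5550 km = 1.0926555e+07 m
T = 2*pi*sqrt(r^3/mu) = 2*pi*sqrt(1.3045171e+21 / 3.986e14)
T = 11366.7447 s = 189.4457 min

189.4457 minutes


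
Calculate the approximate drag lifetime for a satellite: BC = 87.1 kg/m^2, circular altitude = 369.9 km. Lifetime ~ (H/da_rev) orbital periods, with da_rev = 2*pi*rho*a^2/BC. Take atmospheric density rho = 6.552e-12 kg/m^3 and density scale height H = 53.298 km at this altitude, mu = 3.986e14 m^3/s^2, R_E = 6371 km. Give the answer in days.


a = R_E + alt = 6740.9000 km = 6.7409e+06 m
da_rev = 2*pi*rho*a^2/BC = 2*pi*6.552e-12*(6.7409e+06)^2/87.1 = 21.476889 m per revolution
N = H/da_rev = 53298.0000 m / 21.476889 m = 2481.6443 revolutions
P = 2*pi*sqrt(a^3/mu) = 5507.9254 s
lifetime = N*P = 2481.6443 * 5507.9254 = 1.3668712e+07 s = 158.2027 days

158.2027 days


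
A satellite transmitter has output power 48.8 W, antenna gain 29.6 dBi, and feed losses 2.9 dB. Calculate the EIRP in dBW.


Pt = 48.8 W = 16.8842 dBW
EIRP = Pt_dBW + Gt - losses = 16.8842 + 29.6 - 2.9 = 43.5842 dBW

43.5842 dBW


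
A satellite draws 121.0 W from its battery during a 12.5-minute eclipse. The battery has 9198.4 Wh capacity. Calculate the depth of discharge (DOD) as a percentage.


E_used = P * t / 60 = 121.0 * 12.5 / 60 = 25.2083 Wh
DOD = E_used / E_total * 100 = 25.2083 / 9198.4 * 100
DOD = 0.2740513 %

0.2741 %


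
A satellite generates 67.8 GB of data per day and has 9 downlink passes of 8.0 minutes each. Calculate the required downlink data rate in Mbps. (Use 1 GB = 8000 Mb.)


total contact time = 9 * 8.0 * 60 = 4320.0000 s
data = 67.8 GB = 542400.0000 Mb
rate = 542400.0000 / 4320.0000 = 125.5556 Mbps

125.5556 Mbps


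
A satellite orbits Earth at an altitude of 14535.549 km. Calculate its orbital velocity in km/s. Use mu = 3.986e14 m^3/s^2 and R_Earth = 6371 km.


r = R_E + alt = 6371.0 + 14535.549 = 20906.5490 km = 2.0906549e+07 m
v = sqrt(mu/r) = sqrt(3.986e14 / 2.0906549e+07) = 4366.4397 m/s = 4.3664 km/s

4.3664 km/s


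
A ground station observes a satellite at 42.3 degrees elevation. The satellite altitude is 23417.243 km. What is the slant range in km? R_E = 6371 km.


h = 23417.243 km, el = 42.3 deg
d = -R_E*sin(el) + sqrt((R_E*sin(el))^2 + 2*R_E*h + h^2)
d = -6371.0000*sin(0.7382743) + sqrt((6371.0000*0.6730125)^2 + 2*6371.0000*23417.243 + 23417.243^2)
d = 25125.4093 km

25125.4093 km


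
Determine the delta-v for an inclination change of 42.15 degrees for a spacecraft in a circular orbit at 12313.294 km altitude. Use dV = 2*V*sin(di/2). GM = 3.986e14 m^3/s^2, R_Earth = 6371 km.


r = 18684.2940 km = 1.8684294e+07 m
V = sqrt(mu/r) = 4618.8122 m/s
di = 42.15 deg = 0.7356563 rad
dV = 2*V*sin(di/2) = 2*4618.8122*sin(0.3678281)
dV = 3321.7545 m/s = 3.3218 km/s

3.3218 km/s


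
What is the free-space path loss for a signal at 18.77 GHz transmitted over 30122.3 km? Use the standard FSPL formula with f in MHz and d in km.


f = 18.77 GHz = 18770.0000 MHz
d = 30122.3 km
FSPL = 32.44 + 20*log10(18770.0000) + 20*log10(30122.3)
FSPL = 32.44 + 85.4693 + 89.5778
FSPL = 207.4870 dB

207.4870 dB


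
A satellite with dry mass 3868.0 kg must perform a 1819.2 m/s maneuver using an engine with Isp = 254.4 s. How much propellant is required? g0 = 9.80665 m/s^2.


ve = Isp * g0 = 254.4 * 9.80665 = 2494.811760 m/s
mass ratio = exp(dv/ve) = exp(1819.2/2494.811760) = 2.07340730
m_prop = m_dry * (mr - 1) = 3868.0 * (2.07340730 - 1)
m_prop = 4151.9394 kg

4151.9394 kg


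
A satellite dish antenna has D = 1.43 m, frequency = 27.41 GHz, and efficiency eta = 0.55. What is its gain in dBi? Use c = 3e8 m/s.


lambda = c/f = 3e8 / 2.741e+10 = 0.01094491 m
G = eta*(pi*D/lambda)^2 = 0.55*(pi*1.43/0.01094491)^2
G = 92663.7926 (linear)
G = 10*log10(92663.7926) = 49.6691 dBi

49.6691 dBi


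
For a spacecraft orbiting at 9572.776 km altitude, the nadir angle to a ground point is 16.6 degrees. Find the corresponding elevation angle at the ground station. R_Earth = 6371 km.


r = R_E + alt = 15943.7760 km
Law of sines in the satellite / Earth-center / ground-point triangle:
  sin(nadir)/R_E = sin(90 + el)/r  =>  cos(el) = (r/R_E)*sin(nadir)
cos(el) = (15943.7760 / 6371.0000) * sin(16.6 deg) = 0.7149508
el = arccos(0.7149508) = 44.3608 deg
(Earth-central angle = 90 - nadir - el = 29.0392 deg)

44.3608 degrees


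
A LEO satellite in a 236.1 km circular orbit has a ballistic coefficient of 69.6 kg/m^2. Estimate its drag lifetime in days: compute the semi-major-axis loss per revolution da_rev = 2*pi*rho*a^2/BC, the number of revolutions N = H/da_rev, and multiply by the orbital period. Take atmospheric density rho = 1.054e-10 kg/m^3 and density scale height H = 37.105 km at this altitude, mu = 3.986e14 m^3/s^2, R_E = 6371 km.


a = R_E + alt = 6607.1000 km = 6.6071e+06 m
da_rev = 2*pi*rho*a^2/BC = 2*pi*1.054e-10*(6.6071e+06)^2/69.6 = 415.367966 m per revolution
N = H/da_rev = 37105.0000 m / 415.367966 m = 89.3304 revolutions
P = 2*pi*sqrt(a^3/mu) = 5344.7518 s
lifetime = N*P = 89.3304 * 5344.7518 = 477448.9884 s = 5.5260 days

5.5260 days


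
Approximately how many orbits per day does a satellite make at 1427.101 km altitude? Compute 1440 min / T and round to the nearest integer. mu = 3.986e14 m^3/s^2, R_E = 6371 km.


r = 7.798101e+06 m
T = 2*pi*sqrt(r^3/mu) = 6853.2173 s = 114.2203 min
revs/day = 1440 / 114.2203 = 12.6072
Rounded: 13 revolutions per day

13 revolutions per day


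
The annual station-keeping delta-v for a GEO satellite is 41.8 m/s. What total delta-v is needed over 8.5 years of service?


dV = rate * years = 41.8 * 8.5
dV = 355.3000 m/s

355.3000 m/s


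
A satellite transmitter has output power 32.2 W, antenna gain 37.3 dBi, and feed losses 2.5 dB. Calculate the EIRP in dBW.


Pt = 32.2 W = 15.0786 dBW
EIRP = Pt_dBW + Gt - losses = 15.0786 + 37.3 - 2.5 = 49.8786 dBW

49.8786 dBW


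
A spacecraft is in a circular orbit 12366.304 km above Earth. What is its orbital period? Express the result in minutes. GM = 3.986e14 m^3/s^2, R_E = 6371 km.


r = 18737.3040 km = 1.8737304e+07 m
T = 2*pi*sqrt(r^3/mu) = 2*pi*sqrt(6.5784156e+21 / 3.986e14)
T = 25525.3600 s = 425.4227 min

425.4227 minutes


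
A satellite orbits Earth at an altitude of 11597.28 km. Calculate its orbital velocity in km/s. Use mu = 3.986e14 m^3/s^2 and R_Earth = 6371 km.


r = R_E + alt = 6371.0 + 11597.28 = 17968.2800 km = 1.796828e+07 m
v = sqrt(mu/r) = sqrt(3.986e14 / 1.796828e+07) = 4709.9402 m/s = 4.7099 km/s

4.7099 km/s


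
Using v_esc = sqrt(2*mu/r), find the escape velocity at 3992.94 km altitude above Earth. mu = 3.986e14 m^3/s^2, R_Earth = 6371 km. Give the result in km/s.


r = 6371.0 + 3992.94 = 10363.9400 km = 1.036394e+07 m
v_esc = sqrt(2*mu/r) = sqrt(2*3.986e14 / 1.036394e+07)
v_esc = 8770.4363 m/s = 8.7704 km/s

8.7704 km/s


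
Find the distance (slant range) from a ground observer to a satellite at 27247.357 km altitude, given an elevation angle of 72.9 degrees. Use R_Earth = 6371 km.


h = 27247.357 km, el = 72.9 deg
d = -R_E*sin(el) + sqrt((R_E*sin(el))^2 + 2*R_E*h + h^2)
d = -6371.0000*sin(1.2723) + sqrt((6371.0000*0.955793)^2 + 2*6371.0000*27247.357 + 27247.357^2)
d = 27476.7649 km

27476.7649 km


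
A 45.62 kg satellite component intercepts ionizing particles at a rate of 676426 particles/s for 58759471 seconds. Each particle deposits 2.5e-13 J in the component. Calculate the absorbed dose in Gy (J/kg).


Total energy deposited = rate * time * E_per
  = 676426 * 58759471 * 2.5e-13 = 9.9366 J
Dose = E_total / mass = 9.9366 / 45.62
Dose = 0.2178125 Gy

0.2178 Gy


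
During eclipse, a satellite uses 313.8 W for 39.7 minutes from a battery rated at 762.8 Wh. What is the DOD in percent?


E_used = P * t / 60 = 313.8 * 39.7 / 60 = 207.6310 Wh
DOD = E_used / E_total * 100 = 207.6310 / 762.8 * 100
DOD = 27.2196 %

27.2196 %


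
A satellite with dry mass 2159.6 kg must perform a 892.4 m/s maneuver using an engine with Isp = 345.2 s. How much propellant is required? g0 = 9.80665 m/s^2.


ve = Isp * g0 = 345.2 * 9.80665 = 3385.255580 m/s
mass ratio = exp(dv/ve) = exp(892.4/3385.255580) = 1.30162538
m_prop = m_dry * (mr - 1) = 2159.6 * (1.30162538 - 1)
m_prop = 651.3902 kg

651.3902 kg


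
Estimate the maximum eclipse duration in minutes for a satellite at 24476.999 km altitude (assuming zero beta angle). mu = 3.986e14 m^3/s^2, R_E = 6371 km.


r = 30847.9990 km
T = 898.6705 min
Eclipse fraction = arcsin(R_E/r)/pi = arcsin(6371.0000/30847.9990)/pi
= arcsin(0.2065288)/pi = 0.06621671
Eclipse duration = 0.06621671 * 898.6705 = 59.5070 min

59.5070 minutes


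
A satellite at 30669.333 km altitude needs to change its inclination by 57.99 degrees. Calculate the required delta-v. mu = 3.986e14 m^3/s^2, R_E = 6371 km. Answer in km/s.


r = 37040.3330 km = 3.7040333e+07 m
V = sqrt(mu/r) = 3280.4333 m/s
di = 57.99 deg = 1.0121 rad
dV = 2*V*sin(di/2) = 2*3280.4333*sin(0.5060582)
dV = 3180.2704 m/s = 3.1803 km/s

3.1803 km/s


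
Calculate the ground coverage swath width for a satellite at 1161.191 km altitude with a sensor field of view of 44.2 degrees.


FOV = 44.2 deg = 0.7714355 rad
swath = 2 * alt * tan(FOV/2) = 2 * 1161.191 * tan(0.3857178)
swath = 2 * 1161.191 * 0.4060579
swath = 943.0215 km

943.0215 km


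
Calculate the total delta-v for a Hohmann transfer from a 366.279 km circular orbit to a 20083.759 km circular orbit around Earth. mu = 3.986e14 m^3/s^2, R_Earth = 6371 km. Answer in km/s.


r1 = 6737.2790 km = 6.737279e+06 m
r2 = 26454.7590 km = 2.6454759e+07 m
dv1 = sqrt(mu/r1)*(sqrt(2*r2/(r1+r2)) - 1) = 2019.5050 m/s
dv2 = sqrt(mu/r2)*(1 - sqrt(2*r1/(r1+r2))) = 1408.4658 m/s
total dv = |dv1| + |dv2| = 2019.5050 + 1408.4658 = 3427.9708 m/s = 3.4280 km/s

3.4280 km/s


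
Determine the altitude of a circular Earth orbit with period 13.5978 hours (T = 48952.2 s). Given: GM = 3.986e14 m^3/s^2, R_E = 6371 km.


T = 48952.2 s
r = (mu*T^2/(4*pi^2))^(1/3) = (3.986e14 * 48952.2^2 / (4*pi^2))^(1/3)
r = 2.8922822e+07 m = 28922.8218 km
alt = r - R_E = 28922.8218 - 6371 = 22551.8218 km

22551.8218 km


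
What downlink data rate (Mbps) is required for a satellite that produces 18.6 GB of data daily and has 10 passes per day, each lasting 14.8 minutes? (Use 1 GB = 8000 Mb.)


total contact time = 10 * 14.8 * 60 = 8880.0000 s
data = 18.6 GB = 148800.0000 Mb
rate = 148800.0000 / 8880.0000 = 16.7568 Mbps

16.7568 Mbps


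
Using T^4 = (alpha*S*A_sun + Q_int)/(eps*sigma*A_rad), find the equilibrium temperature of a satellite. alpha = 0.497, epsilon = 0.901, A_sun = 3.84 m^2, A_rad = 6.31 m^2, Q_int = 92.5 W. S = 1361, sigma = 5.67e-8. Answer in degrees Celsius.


Numerator = alpha*S*A_sun + Q_int = 0.497*1361*3.84 + 92.5 = 2689.9413 W
Denominator = eps*sigma*A_rad = 0.901*5.67e-8*6.31 = 3.2235708e-07 W/K^4
T^4 = 8.3446013e+09 K^4
T = 302.2396 K = 29.0896 C

29.0896 degrees Celsius


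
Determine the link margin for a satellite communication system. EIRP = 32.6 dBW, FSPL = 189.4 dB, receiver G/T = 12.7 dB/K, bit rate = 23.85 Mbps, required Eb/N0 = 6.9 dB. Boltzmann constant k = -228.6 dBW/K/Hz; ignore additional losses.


C/N0 = EIRP - FSPL + G/T - k = 32.6 - 189.4 + 12.7 - (-228.6)
C/N0 = 84.5000 dB-Hz
R_b = 23.85 Mbps = 2.385e+07 bps -> 10*log10(R_b) = 73.7749 dB-Hz
Eb/N0 = C/N0 - 10*log10(R_b) = 84.5000 - 73.7749 = 10.7251 dB
Margin = Eb/N0 - Eb/N0_req = 10.7251 - 6.9 = 3.8251 dB (link closes)

3.8251 dB


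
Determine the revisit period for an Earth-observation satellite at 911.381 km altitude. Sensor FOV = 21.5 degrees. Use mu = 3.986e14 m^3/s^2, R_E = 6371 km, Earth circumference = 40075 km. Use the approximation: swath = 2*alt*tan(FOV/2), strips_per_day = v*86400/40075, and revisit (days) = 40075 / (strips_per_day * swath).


swath = 2*911.381*tan(0.1876229) = 346.0622 km
v = sqrt(mu/r) = 7398.3002 m/s = 7.3983 km/s
strips/day = v*86400/40075 = 7.3983*86400/40075 = 15.9504
coverage/day = strips * swath = 15.9504 * 346.0622 = 5519.8376 km
revisit = 40075 / 5519.8376 = 7.2602 days

7.2602 days


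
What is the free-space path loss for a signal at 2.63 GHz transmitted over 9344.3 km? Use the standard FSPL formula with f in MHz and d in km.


f = 2.63 GHz = 2630.0000 MHz
d = 9344.3 km
FSPL = 32.44 + 20*log10(2630.0000) + 20*log10(9344.3)
FSPL = 32.44 + 68.3991 + 79.4109
FSPL = 180.2501 dB

180.2501 dB


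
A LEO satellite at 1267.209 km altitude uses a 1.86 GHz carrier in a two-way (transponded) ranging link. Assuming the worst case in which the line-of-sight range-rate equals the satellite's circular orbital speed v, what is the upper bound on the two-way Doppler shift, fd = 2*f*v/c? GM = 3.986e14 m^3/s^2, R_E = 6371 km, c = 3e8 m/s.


r = 7.638209e+06 m
v = sqrt(mu/r) = 7223.9192 m/s (worst-case radial velocity)
f = 1.86 GHz = 1.86e+09 Hz
fd = 2*f*v/c = 2*1.86e+09*7223.9192/3.0e+08
fd = 89576.5978 Hz

89576.5978 Hz
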